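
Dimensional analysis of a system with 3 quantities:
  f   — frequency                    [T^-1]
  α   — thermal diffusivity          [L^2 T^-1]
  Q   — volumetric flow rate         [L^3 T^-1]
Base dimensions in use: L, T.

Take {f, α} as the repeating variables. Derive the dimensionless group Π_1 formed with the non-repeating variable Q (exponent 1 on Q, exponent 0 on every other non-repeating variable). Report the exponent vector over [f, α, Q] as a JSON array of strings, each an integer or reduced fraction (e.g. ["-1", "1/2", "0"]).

Exponent matrix [L,T] × [f,α,Q]:
  L: [ 0  2  3]
  T: [-1 -1 -1]
Echelon form has 2 nonzero rows (pivots: f,α)
Repeat: f,α; free: Q
RREF:
  r0: [   1    0 -1/2]
  r1: [   0    1  3/2]
Fix exponent of Q at 1; solve each RREF row for its pivot's exponent:
  r0: exp(f) + (-1/2)·1 = 0 ⇒ exp(f) = 1/2
  r1: exp(α) + (3/2)·1 = 0 ⇒ exp(α) = -3/2
Π_1 = f^(1/2) · α^(-3/2) · Q

["1/2", "-3/2", "1"]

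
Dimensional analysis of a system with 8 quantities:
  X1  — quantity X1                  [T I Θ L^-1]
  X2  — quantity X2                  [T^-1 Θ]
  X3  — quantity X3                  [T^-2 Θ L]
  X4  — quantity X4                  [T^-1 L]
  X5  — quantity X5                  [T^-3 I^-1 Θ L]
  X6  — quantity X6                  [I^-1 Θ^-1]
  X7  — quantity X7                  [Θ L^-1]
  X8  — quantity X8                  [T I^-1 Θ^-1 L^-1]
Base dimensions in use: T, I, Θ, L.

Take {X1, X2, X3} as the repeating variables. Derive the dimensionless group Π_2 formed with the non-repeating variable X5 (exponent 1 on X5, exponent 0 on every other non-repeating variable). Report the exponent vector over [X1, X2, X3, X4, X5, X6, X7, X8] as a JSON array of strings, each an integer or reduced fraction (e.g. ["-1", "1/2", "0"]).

Exponent matrix [T,I,Θ,L] × [X1,X2,X3,X4,X5,X6,X7,X8]:
  T: [ 1 -1 -2 -1 -3  0  0  1]
  I: [ 1  0  0  0 -1 -1  0 -1]
  Θ: [ 1  1  1  0  1 -1  1 -1]
  L: [-1  0  1  1  1  0 -1 -1]
Row reduction gives pivot columns X1,X2,X3; rank = 3
Pivot set = {X1,X2,X3}, free = {X4,X5,X6,X7,X8}
RREF:
  r0: [   1    0    0    0   -1   -1    0   -1]
  r1: [   0    1    0   -1    2    1    2    2]
  r2: [   0    0    1    1    0   -1   -1   -2]
  r3: [   0    0    0    0    0    0    0    0]
Fix exponent of X5 at 1, X4 at 0, X6 at 0, X7 at 0, X8 at 0; solve each RREF row for its pivot's exponent:
  r0: exp(X1) + (-1)·1 = 0 ⇒ exp(X1) = 1
  r1: exp(X2) + (2)·1 = 0 ⇒ exp(X2) = -2
  r2: exp(X3) + (0)·1 = 0 ⇒ exp(X3) = 0
Π_2 = X1 · X2^-2 · X5

["1", "-2", "0", "0", "1", "0", "0", "0"]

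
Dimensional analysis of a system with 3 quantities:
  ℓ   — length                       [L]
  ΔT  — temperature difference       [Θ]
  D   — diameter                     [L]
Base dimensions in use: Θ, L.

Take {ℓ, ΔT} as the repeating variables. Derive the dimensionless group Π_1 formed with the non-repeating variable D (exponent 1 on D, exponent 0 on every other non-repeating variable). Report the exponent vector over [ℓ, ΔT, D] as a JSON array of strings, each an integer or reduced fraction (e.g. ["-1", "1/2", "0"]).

Exponent matrix [Θ,L] × [ℓ,ΔT,D]:
  Θ: [ 0  1  0]
  L: [ 1  0  1]
Echelon form has 2 nonzero rows (pivots: ℓ,ΔT)
Pivot set = {ℓ,ΔT}, free = {D}
RREF:
  r0: [   1    0    1]
  r1: [   0    1    0]
Fix exponent of D at 1; solve each RREF row for its pivot's exponent:
  r0: exp(ℓ) + (1)·1 = 0 ⇒ exp(ℓ) = -1
  r1: exp(ΔT) + (0)·1 = 0 ⇒ exp(ΔT) = 0
Π_1 = ℓ^-1 · D

["-1", "0", "1"]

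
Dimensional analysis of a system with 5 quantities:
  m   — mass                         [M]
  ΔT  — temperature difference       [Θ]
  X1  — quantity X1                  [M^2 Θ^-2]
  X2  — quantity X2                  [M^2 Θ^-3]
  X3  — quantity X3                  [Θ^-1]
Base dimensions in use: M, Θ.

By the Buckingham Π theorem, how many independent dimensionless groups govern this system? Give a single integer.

3

Exponent matrix [M,Θ] × [m,ΔT,X1,X2,X3]:
  M: [ 1  0  2  2  0]
  Θ: [ 0  1 -2 -3 -1]
Row reduction gives pivot columns m,ΔT; rank = 2
Π count = n − r = 5 − 2 = 3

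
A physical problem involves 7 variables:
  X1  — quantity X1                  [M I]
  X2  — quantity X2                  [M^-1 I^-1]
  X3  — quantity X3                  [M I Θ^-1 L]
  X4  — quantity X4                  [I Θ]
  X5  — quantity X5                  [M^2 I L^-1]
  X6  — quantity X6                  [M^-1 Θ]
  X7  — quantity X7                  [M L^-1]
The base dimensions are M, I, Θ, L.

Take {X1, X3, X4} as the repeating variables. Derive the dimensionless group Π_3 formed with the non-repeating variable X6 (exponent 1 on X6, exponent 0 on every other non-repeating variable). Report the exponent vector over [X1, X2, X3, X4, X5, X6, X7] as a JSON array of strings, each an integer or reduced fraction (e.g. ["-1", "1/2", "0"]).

Exponent matrix [M,I,Θ,L] × [X1,X2,X3,X4,X5,X6,X7]:
  M: [ 1 -1  1  0  2 -1  1]
  I: [ 1 -1  1  1  1  0  0]
  Θ: [ 0  0 -1  1  0  1  0]
  L: [ 0  0  1  0 -1  0 -1]
RREF → pivots at {X1,X3,X4} ⇒ r = 3
Repeat: X1,X3,X4; free: X2,X5,X6,X7
RREF:
  r0: [   1   -1    0    0    3   -1    2]
  r1: [   0    0    1    0   -1    0   -1]
  r2: [   0    0    0    1   -1    1   -1]
  r3: [   0    0    0    0    0    0    0]
Fix exponent of X6 at 1, X2 at 0, X5 at 0, X7 at 0; solve each RREF row for its pivot's exponent:
  r0: exp(X1) + (-1)·1 = 0 ⇒ exp(X1) = 1
  r1: exp(X3) + (0)·1 = 0 ⇒ exp(X3) = 0
  r2: exp(X4) + (1)·1 = 0 ⇒ exp(X4) = -1
Π_3 = X1 · X4^-1 · X6

["1", "0", "0", "-1", "0", "1", "0"]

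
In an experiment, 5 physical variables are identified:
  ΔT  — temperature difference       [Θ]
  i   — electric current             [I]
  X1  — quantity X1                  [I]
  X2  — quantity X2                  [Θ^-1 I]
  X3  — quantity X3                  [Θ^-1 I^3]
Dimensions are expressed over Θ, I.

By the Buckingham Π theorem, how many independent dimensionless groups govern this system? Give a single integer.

3

Write exponents as rows Θ,I / cols ΔT,i,X1,X2,X3:
  Θ: [ 1  0  0 -1 -1]
  I: [ 0  1  1  1  3]
RREF → pivots at {ΔT,i} ⇒ r = 2
n=5, r=2 ⇒ 3 dimensionless groups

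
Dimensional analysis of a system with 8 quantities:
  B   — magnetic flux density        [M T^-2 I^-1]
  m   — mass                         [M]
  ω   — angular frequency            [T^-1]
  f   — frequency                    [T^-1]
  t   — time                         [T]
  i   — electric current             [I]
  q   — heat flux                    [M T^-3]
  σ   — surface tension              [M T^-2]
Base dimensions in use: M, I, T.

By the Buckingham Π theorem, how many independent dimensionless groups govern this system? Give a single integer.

Exponent matrix [M,I,T] × [B,m,ω,f,t,i,q,σ]:
  M: [ 1  1  0  0  0  0  1  1]
  I: [-1  0  0  0  0  1  0  0]
  T: [-2  0 -1 -1  1  0 -3 -2]
Row reduction gives pivot columns B,m,ω; rank = 3
Π count = n − r = 8 − 3 = 5

5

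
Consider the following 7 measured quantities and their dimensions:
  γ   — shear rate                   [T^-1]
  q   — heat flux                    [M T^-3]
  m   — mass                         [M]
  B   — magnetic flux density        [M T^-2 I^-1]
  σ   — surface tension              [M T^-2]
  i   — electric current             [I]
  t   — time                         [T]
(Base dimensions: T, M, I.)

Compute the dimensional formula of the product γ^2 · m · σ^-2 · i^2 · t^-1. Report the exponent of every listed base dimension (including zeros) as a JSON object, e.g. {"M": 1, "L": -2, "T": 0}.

Dimensional matrix (T×M×I by γ×q×m×B×σ×i×t):
  T: [-1 -3  0 -2 -2  0  1]
  M: [ 0  1  1  1  1  0  0]
  I: [ 0  0  0 -1  0  1  0]
  [T]: (2)·-1+(1)·0+(-2)·-2+(2)·0+(-1)·1 = 1
  [M]: (2)·0+(1)·1+(-2)·1+(2)·0+(-1)·0 = -1
  [I]: (2)·0+(1)·0+(-2)·0+(2)·1+(-1)·0 = 2
⇒ T M^-1 I^2

{"T": 1, "M": -1, "I": 2}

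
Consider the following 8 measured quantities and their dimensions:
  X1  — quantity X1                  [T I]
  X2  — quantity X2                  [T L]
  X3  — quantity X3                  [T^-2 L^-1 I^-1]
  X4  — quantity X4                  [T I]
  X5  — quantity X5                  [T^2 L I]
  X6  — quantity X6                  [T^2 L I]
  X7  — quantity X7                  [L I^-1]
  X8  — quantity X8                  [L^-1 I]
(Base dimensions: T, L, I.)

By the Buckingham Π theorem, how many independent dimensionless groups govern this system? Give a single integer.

6

Exponent matrix [T,L,I] × [X1,X2,X3,X4,X5,X6,X7,X8]:
  T: [ 1  1 -2  1  2  2  0  0]
  L: [ 0  1 -1  0  1  1  1 -1]
  I: [ 1  0 -1  1  1  1 -1  1]
Row reduction gives pivot columns X1,X2; rank = 2
8 vars − rank 2 = 6 Π groups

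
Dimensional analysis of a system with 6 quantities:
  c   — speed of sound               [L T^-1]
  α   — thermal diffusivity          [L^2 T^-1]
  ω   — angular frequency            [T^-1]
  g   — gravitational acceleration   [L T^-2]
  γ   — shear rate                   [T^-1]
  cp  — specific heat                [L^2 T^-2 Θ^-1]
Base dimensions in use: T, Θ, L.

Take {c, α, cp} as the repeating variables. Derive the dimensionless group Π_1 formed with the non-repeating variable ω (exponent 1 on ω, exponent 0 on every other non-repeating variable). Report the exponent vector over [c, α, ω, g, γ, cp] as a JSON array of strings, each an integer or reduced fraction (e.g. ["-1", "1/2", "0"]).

["-2", "1", "1", "0", "0", "0"]

Dimensional matrix (T×Θ×L by c×α×ω×g×γ×cp):
  T: [-1 -1 -1 -2 -1 -2]
  Θ: [ 0  0  0  0  0 -1]
  L: [ 1  2  0  1  0  2]
RREF → pivots at {c,α,cp} ⇒ r = 3
Pivot set = {c,α,cp}, free = {ω,g,γ}
RREF:
  r0: [   1    0    2    3    2    0]
  r1: [   0    1   -1   -1   -1    0]
  r2: [   0    0    0    0    0    1]
Fix exponent of ω at 1, g at 0, γ at 0; solve each RREF row for its pivot's exponent:
  r0: exp(c) + (2)·1 = 0 ⇒ exp(c) = -2
  r1: exp(α) + (-1)·1 = 0 ⇒ exp(α) = 1
  r2: exp(cp) + (0)·1 = 0 ⇒ exp(cp) = 0
Π_1 = c^-2 · α · ω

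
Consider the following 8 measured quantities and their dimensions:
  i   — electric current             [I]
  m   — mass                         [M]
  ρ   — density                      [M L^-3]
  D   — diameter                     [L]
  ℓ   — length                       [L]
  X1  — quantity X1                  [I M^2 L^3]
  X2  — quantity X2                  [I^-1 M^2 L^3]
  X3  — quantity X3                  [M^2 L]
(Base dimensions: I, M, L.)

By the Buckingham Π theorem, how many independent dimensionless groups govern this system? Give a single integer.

Dimensional matrix (I×M×L by i×m×ρ×D×ℓ×X1×X2×X3):
  I: [ 1  0  0  0  0  1 -1  0]
  M: [ 0  1  1  0  0  2  2  2]
  L: [ 0  0 -3  1  1  3  3  1]
Row reduction gives pivot columns i,m,ρ; rank = 3
8 vars − rank 3 = 5 Π groups

5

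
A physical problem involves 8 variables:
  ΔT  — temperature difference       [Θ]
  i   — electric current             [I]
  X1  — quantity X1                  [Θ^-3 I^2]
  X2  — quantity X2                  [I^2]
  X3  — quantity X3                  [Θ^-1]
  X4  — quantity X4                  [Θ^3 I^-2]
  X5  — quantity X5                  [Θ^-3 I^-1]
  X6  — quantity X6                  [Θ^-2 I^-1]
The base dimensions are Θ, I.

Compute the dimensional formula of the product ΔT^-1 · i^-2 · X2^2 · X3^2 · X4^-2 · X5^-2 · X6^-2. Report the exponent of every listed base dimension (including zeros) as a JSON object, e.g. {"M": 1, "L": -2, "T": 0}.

{"Θ": 1, "I": 10}

Write exponents as rows Θ,I / cols ΔT,i,X1,X2,X3,X4,X5,X6:
  Θ: [ 1  0 -3  0 -1  3 -3 -2]
  I: [ 0  1  2  2  0 -2 -1 -1]
  [Θ]: (-1)·1+(-2)·0+(2)·0+(2)·-1+(-2)·3+(-2)·-3+(-2)·-2 = 1
  [I]: (-1)·0+(-2)·1+(2)·2+(2)·0+(-2)·-2+(-2)·-1+(-2)·-1 = 10
⇒ Θ I^10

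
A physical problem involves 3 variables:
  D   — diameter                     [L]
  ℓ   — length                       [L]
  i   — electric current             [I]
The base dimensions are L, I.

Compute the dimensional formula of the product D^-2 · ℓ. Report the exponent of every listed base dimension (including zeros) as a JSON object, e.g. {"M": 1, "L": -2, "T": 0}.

Write exponents as rows L,I / cols D,ℓ,i:
  L: [ 1  1  0]
  I: [ 0  0  1]
  [L]: (-2)·1+(1)·1 = -1
  [I]: (-2)·0+(1)·0 = 0
⇒ L^-1

{"L": -1, "I": 0}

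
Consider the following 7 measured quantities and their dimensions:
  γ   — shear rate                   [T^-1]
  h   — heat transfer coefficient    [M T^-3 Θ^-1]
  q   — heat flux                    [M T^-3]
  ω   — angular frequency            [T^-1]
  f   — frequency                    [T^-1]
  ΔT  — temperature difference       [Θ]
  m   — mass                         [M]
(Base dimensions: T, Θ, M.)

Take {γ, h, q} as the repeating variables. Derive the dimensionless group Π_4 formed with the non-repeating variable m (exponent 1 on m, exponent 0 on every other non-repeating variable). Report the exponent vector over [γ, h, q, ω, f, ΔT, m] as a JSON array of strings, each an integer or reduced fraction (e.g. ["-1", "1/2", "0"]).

Write exponents as rows T,Θ,M / cols γ,h,q,ω,f,ΔT,m:
  T: [-1 -3 -3 -1 -1  0  0]
  Θ: [ 0 -1  0  0  0  1  0]
  M: [ 0  1  1  0  0  0  1]
Row reduction gives pivot columns γ,h,q; rank = 3
Repeat: γ,h,q; free: ω,f,ΔT,m
RREF:
  r0: [   1    0    0    1    1    0   -3]
  r1: [   0    1    0    0    0   -1    0]
  r2: [   0    0    1    0    0    1    1]
Fix exponent of m at 1, ω at 0, f at 0, ΔT at 0; solve each RREF row for its pivot's exponent:
  r0: exp(γ) + (-3)·1 = 0 ⇒ exp(γ) = 3
  r1: exp(h) + (0)·1 = 0 ⇒ exp(h) = 0
  r2: exp(q) + (1)·1 = 0 ⇒ exp(q) = -1
Π_4 = γ^3 · q^-1 · m

["3", "0", "-1", "0", "0", "0", "1"]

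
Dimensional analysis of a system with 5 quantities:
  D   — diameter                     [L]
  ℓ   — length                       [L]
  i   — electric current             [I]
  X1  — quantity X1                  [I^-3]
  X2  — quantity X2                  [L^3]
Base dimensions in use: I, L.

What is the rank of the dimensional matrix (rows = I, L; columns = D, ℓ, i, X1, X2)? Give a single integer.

Exponent matrix [I,L] × [D,ℓ,i,X1,X2]:
  I: [ 0  0  1 -3  0]
  L: [ 1  1  0  0  3]
Echelon form has 2 nonzero rows (pivots: D,i)

2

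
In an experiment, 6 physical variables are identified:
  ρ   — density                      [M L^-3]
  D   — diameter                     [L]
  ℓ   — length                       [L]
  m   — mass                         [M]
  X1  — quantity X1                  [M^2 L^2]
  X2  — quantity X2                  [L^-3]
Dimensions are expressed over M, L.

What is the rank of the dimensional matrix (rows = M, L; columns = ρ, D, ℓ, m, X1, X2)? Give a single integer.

2

Dimensional matrix (M×L by ρ×D×ℓ×m×X1×X2):
  M: [ 1  0  0  1  2  0]
  L: [-3  1  1  0  2 -3]
Echelon form has 2 nonzero rows (pivots: ρ,D)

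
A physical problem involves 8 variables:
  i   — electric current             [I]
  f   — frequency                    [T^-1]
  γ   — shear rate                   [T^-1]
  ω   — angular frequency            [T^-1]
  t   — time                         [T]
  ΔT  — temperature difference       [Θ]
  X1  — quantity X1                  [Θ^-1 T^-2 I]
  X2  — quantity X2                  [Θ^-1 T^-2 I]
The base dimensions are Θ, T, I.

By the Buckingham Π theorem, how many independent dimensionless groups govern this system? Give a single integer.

5

Exponent matrix [Θ,T,I] × [i,f,γ,ω,t,ΔT,X1,X2]:
  Θ: [ 0  0  0  0  0  1 -1 -1]
  T: [ 0 -1 -1 -1  1  0 -2 -2]
  I: [ 1  0  0  0  0  0  1  1]
RREF → pivots at {i,f,ΔT} ⇒ r = 3
8 vars − rank 3 = 5 Π groups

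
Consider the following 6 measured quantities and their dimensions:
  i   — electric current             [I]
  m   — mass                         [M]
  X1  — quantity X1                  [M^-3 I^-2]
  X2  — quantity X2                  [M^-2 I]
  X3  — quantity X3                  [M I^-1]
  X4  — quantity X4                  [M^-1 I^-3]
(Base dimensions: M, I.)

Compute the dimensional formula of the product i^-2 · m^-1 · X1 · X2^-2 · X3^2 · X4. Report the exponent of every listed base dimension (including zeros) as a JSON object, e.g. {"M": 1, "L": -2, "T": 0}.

Dimensional matrix (M×I by i×m×X1×X2×X3×X4):
  M: [ 0  1 -3 -2  1 -1]
  I: [ 1  0 -2  1 -1 -3]
  [M]: (-2)·0+(-1)·1+(1)·-3+(-2)·-2+(2)·1+(1)·-1 = 1
  [I]: (-2)·1+(-1)·0+(1)·-2+(-2)·1+(2)·-1+(1)·-3 = -11
⇒ M I^-11

{"M": 1, "I": -11}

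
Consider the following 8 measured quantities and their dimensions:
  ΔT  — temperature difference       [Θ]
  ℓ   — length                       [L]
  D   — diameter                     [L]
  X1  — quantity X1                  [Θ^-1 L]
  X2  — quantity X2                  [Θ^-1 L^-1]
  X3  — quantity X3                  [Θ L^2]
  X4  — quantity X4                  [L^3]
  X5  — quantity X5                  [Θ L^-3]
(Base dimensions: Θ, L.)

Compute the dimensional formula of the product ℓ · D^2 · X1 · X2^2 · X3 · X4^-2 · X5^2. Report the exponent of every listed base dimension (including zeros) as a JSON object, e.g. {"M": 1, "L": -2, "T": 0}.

Dimensional matrix (Θ×L by ΔT×ℓ×D×X1×X2×X3×X4×X5):
  Θ: [ 1  0  0 -1 -1  1  0  1]
  L: [ 0  1  1  1 -1  2  3 -3]
  [Θ]: (1)·0+(2)·0+(1)·-1+(2)·-1+(1)·1+(-2)·0+(2)·1 = 0
  [L]: (1)·1+(2)·1+(1)·1+(2)·-1+(1)·2+(-2)·3+(2)·-3 = -8
⇒ L^-8

{"Θ": 0, "L": -8}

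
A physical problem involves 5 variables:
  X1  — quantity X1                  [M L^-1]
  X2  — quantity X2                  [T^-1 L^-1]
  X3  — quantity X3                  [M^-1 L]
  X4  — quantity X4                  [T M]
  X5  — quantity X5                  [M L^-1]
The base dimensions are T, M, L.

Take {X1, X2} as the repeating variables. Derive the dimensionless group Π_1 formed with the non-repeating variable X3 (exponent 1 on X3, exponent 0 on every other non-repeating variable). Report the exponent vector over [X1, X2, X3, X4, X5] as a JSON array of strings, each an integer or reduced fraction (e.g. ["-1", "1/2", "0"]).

["1", "0", "1", "0", "0"]

Write exponents as rows T,M,L / cols X1,X2,X3,X4,X5:
  T: [ 0 -1  0  1  0]
  M: [ 1  0 -1  1  1]
  L: [-1 -1  1  0 -1]
Echelon form has 2 nonzero rows (pivots: X1,X2)
Pivot set = {X1,X2}, free = {X3,X4,X5}
RREF:
  r0: [   1    0   -1    1    1]
  r1: [   0    1    0   -1    0]
  r2: [   0    0    0    0    0]
Fix exponent of X3 at 1, X4 at 0, X5 at 0; solve each RREF row for its pivot's exponent:
  r0: exp(X1) + (-1)·1 = 0 ⇒ exp(X1) = 1
  r1: exp(X2) + (0)·1 = 0 ⇒ exp(X2) = 0
Π_1 = X1 · X3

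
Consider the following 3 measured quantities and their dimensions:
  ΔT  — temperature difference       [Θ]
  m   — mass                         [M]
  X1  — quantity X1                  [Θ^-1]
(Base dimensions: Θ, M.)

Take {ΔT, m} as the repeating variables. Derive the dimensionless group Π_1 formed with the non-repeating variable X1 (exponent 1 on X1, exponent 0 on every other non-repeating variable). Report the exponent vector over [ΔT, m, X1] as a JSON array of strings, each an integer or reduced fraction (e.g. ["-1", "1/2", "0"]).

["1", "0", "1"]

Exponent matrix [Θ,M] × [ΔT,m,X1]:
  Θ: [ 1  0 -1]
  M: [ 0  1  0]
Row reduction gives pivot columns ΔT,m; rank = 2
Repeat: ΔT,m; free: X1
RREF:
  r0: [   1    0   -1]
  r1: [   0    1    0]
Fix exponent of X1 at 1; solve each RREF row for its pivot's exponent:
  r0: exp(ΔT) + (-1)·1 = 0 ⇒ exp(ΔT) = 1
  r1: exp(m) + (0)·1 = 0 ⇒ exp(m) = 0
Π_1 = ΔT · X1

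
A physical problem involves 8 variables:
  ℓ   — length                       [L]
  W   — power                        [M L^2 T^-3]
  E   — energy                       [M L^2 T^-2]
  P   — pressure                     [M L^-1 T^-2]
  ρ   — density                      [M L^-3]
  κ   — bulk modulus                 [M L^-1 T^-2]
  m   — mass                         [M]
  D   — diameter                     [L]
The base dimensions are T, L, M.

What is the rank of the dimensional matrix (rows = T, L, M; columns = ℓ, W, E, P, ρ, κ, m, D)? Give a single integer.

3

Dimensional matrix (T×L×M by ℓ×W×E×P×ρ×κ×m×D):
  T: [ 0 -3 -2 -2  0 -2  0  0]
  L: [ 1  2  2 -1 -3 -1  0  1]
  M: [ 0  1  1  1  1  1  1  0]
Echelon form has 3 nonzero rows (pivots: ℓ,W,E)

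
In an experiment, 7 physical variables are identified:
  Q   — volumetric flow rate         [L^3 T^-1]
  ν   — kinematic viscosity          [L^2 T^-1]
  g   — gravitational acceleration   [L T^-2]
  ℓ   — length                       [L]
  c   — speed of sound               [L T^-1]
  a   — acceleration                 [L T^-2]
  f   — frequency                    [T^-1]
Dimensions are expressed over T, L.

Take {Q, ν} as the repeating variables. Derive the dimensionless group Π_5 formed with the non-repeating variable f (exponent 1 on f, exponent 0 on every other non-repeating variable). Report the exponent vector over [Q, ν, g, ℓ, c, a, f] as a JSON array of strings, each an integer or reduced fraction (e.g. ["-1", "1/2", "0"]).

["2", "-3", "0", "0", "0", "0", "1"]

Write exponents as rows T,L / cols Q,ν,g,ℓ,c,a,f:
  T: [-1 -1 -2  0 -1 -2 -1]
  L: [ 3  2  1  1  1  1  0]
RREF → pivots at {Q,ν} ⇒ r = 2
Repeat: Q,ν; free: g,ℓ,c,a,f
RREF:
  r0: [   1    0   -3    1   -1   -3   -2]
  r1: [   0    1    5   -1    2    5    3]
Fix exponent of f at 1, g at 0, ℓ at 0, c at 0, a at 0; solve each RREF row for its pivot's exponent:
  r0: exp(Q) + (-2)·1 = 0 ⇒ exp(Q) = 2
  r1: exp(ν) + (3)·1 = 0 ⇒ exp(ν) = -3
Π_5 = Q^2 · ν^-3 · f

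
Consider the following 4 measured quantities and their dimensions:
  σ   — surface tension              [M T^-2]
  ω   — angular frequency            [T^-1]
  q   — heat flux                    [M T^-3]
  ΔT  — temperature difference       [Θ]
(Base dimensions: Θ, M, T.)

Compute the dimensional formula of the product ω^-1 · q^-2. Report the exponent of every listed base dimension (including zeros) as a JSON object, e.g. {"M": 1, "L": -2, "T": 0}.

Write exponents as rows Θ,M,T / cols σ,ω,q,ΔT:
  Θ: [ 0  0  0  1]
  M: [ 1  0  1  0]
  T: [-2 -1 -3  0]
  [Θ]: (-1)·0+(-2)·0 = 0
  [M]: (-1)·0+(-2)·1 = -2
  [T]: (-1)·-1+(-2)·-3 = 7
⇒ M^-2 T^7

{"Θ": 0, "M": -2, "T": 7}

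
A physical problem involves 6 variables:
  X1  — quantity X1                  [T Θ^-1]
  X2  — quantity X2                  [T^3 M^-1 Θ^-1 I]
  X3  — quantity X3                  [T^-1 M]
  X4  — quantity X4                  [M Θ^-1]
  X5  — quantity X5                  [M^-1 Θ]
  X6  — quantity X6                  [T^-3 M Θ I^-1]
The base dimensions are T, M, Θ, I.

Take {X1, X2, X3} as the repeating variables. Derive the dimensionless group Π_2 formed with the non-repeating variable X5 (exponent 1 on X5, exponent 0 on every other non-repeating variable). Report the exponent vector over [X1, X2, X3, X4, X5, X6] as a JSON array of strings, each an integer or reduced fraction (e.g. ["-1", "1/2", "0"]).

["1", "0", "1", "0", "1", "0"]

Exponent matrix [T,M,Θ,I] × [X1,X2,X3,X4,X5,X6]:
  T: [ 1  3 -1  0  0 -3]
  M: [ 0 -1  1  1 -1  1]
  Θ: [-1 -1  0 -1  1  1]
  I: [ 0  1  0  0  0 -1]
Row reduction gives pivot columns X1,X2,X3; rank = 3
Repeat: X1,X2,X3; free: X4,X5,X6
RREF:
  r0: [   1    0    0    1   -1    0]
  r1: [   0    1    0    0    0   -1]
  r2: [   0    0    1    1   -1    0]
  r3: [   0    0    0    0    0    0]
Fix exponent of X5 at 1, X4 at 0, X6 at 0; solve each RREF row for its pivot's exponent:
  r0: exp(X1) + (-1)·1 = 0 ⇒ exp(X1) = 1
  r1: exp(X2) + (0)·1 = 0 ⇒ exp(X2) = 0
  r2: exp(X3) + (-1)·1 = 0 ⇒ exp(X3) = 1
Π_2 = X1 · X3 · X5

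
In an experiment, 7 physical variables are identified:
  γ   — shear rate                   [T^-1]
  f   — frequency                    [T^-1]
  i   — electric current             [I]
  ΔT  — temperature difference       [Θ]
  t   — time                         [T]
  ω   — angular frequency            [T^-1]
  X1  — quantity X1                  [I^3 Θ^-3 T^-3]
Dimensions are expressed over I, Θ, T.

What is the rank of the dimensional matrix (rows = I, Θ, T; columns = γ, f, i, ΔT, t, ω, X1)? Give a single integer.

Exponent matrix [I,Θ,T] × [γ,f,i,ΔT,t,ω,X1]:
  I: [ 0  0  1  0  0  0  3]
  Θ: [ 0  0  0  1  0  0 -3]
  T: [-1 -1  0  0  1 -1 -3]
Echelon form has 3 nonzero rows (pivots: γ,i,ΔT)

3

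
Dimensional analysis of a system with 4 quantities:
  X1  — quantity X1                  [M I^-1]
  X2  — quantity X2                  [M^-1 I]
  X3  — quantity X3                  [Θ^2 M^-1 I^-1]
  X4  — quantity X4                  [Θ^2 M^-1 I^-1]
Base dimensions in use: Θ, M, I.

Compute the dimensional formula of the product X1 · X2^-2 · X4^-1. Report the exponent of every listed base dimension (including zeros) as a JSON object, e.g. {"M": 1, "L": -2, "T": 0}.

Write exponents as rows Θ,M,I / cols X1,X2,X3,X4:
  Θ: [ 0  0  2  2]
  M: [ 1 -1 -1 -1]
  I: [-1  1 -1 -1]
  [Θ]: (1)·0+(-2)·0+(-1)·2 = -2
  [M]: (1)·1+(-2)·-1+(-1)·-1 = 4
  [I]: (1)·-1+(-2)·1+(-1)·-1 = -2
⇒ Θ^-2 M^4 I^-2

{"Θ": -2, "M": 4, "I": -2}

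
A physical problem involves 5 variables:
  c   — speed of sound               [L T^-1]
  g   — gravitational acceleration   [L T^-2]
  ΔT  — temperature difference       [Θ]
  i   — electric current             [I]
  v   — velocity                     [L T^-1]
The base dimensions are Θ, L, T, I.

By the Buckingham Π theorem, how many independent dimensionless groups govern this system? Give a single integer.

Write exponents as rows Θ,L,T,I / cols c,g,ΔT,i,v:
  Θ: [ 0  0  1  0  0]
  L: [ 1  1  0  0  1]
  T: [-1 -2  0  0 -1]
  I: [ 0  0  0  1  0]
Echelon form has 4 nonzero rows (pivots: c,g,ΔT,i)
Π count = n − r = 5 − 4 = 1

1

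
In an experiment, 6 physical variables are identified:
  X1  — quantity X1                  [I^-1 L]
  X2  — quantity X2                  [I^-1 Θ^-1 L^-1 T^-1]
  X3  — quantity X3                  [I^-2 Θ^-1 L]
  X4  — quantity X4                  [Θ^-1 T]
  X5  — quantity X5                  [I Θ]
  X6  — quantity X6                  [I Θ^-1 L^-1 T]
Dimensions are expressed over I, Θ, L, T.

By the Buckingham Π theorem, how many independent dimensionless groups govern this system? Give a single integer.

3

Exponent matrix [I,Θ,L,T] × [X1,X2,X3,X4,X5,X6]:
  I: [-1 -1 -2  0  1  1]
  Θ: [ 0 -1 -1 -1  1 -1]
  L: [ 1 -1  1  0  0 -1]
  T: [ 0 -1  0  1  0  1]
RREF → pivots at {X1,X2,X3} ⇒ r = 3
n=6, r=3 ⇒ 3 dimensionless groups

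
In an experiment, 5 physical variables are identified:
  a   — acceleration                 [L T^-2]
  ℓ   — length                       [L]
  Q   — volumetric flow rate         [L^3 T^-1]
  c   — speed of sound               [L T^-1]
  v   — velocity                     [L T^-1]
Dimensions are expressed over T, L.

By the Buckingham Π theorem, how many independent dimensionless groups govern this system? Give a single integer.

Dimensional matrix (T×L by a×ℓ×Q×c×v):
  T: [-2  0 -1 -1 -1]
  L: [ 1  1  3  1  1]
RREF → pivots at {a,ℓ} ⇒ r = 2
n=5, r=2 ⇒ 3 dimensionless groups

3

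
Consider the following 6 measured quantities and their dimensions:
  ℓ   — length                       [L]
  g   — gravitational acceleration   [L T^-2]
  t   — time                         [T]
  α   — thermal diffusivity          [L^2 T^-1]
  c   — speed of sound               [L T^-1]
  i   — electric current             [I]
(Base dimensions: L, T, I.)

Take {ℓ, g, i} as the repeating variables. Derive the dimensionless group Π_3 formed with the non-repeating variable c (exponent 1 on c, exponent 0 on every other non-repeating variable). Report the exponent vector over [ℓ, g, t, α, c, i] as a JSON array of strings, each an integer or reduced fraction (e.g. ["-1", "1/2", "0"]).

["-1/2", "-1/2", "0", "0", "1", "0"]

Exponent matrix [L,T,I] × [ℓ,g,t,α,c,i]:
  L: [ 1  1  0  2  1  0]
  T: [ 0 -2  1 -1 -1  0]
  I: [ 0  0  0  0  0  1]
Echelon form has 3 nonzero rows (pivots: ℓ,g,i)
Pivot set = {ℓ,g,i}, free = {t,α,c}
RREF:
  r0: [   1    0  1/2  3/2  1/2    0]
  r1: [   0    1 -1/2  1/2  1/2    0]
  r2: [   0    0    0    0    0    1]
Fix exponent of c at 1, t at 0, α at 0; solve each RREF row for its pivot's exponent:
  r0: exp(ℓ) + (1/2)·1 = 0 ⇒ exp(ℓ) = -1/2
  r1: exp(g) + (1/2)·1 = 0 ⇒ exp(g) = -1/2
  r2: exp(i) + (0)·1 = 0 ⇒ exp(i) = 0
Π_3 = ℓ^(-1/2) · g^(-1/2) · c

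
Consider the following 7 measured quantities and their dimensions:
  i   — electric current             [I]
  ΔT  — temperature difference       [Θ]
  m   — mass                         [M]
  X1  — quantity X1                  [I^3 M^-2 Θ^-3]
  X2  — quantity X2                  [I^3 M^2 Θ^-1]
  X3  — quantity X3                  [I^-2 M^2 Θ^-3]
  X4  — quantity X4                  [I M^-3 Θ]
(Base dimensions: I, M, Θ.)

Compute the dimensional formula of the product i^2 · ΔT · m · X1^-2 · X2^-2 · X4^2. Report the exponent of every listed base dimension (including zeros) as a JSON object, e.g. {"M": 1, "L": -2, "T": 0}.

{"I": -8, "M": -5, "Θ": 11}

Exponent matrix [I,M,Θ] × [i,ΔT,m,X1,X2,X3,X4]:
  I: [ 1  0  0  3  3 -2  1]
  M: [ 0  0  1 -2  2  2 -3]
  Θ: [ 0  1  0 -3 -1 -3  1]
  [I]: (2)·1+(1)·0+(1)·0+(-2)·3+(-2)·3+(2)·1 = -8
  [M]: (2)·0+(1)·0+(1)·1+(-2)·-2+(-2)·2+(2)·-3 = -5
  [Θ]: (2)·0+(1)·1+(1)·0+(-2)·-3+(-2)·-1+(2)·1 = 11
⇒ I^-8 M^-5 Θ^11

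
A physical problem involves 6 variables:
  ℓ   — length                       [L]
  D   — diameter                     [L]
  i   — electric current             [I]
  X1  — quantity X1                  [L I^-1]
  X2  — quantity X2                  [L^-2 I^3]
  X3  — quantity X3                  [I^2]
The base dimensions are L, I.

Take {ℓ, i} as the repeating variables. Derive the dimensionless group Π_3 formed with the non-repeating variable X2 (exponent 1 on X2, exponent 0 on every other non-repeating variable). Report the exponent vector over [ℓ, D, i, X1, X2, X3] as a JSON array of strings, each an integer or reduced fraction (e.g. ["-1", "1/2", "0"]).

["2", "0", "-3", "0", "1", "0"]

Exponent matrix [L,I] × [ℓ,D,i,X1,X2,X3]:
  L: [ 1  1  0  1 -2  0]
  I: [ 0  0  1 -1  3  2]
Echelon form has 2 nonzero rows (pivots: ℓ,i)
Pivot set = {ℓ,i}, free = {D,X1,X2,X3}
RREF:
  r0: [   1    1    0    1   -2    0]
  r1: [   0    0    1   -1    3    2]
Fix exponent of X2 at 1, D at 0, X1 at 0, X3 at 0; solve each RREF row for its pivot's exponent:
  r0: exp(ℓ) + (-2)·1 = 0 ⇒ exp(ℓ) = 2
  r1: exp(i) + (3)·1 = 0 ⇒ exp(i) = -3
Π_3 = ℓ^2 · i^-3 · X2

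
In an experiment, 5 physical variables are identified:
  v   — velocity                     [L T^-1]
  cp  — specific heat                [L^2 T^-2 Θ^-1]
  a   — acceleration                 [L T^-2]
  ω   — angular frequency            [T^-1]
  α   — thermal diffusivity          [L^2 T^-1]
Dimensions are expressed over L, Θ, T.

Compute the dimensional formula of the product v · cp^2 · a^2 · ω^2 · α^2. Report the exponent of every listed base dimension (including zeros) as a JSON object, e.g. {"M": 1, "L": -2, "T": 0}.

Exponent matrix [L,Θ,T] × [v,cp,a,ω,α]:
  L: [ 1  2  1  0  2]
  Θ: [ 0 -1  0  0  0]
  T: [-1 -2 -2 -1 -1]
  [L]: (1)·1+(2)·2+(2)·1+(2)·0+(2)·2 = 11
  [Θ]: (1)·0+(2)·-1+(2)·0+(2)·0+(2)·0 = -2
  [T]: (1)·-1+(2)·-2+(2)·-2+(2)·-1+(2)·-1 = -13
⇒ L^11 Θ^-2 T^-13

{"L": 11, "Θ": -2, "T": -13}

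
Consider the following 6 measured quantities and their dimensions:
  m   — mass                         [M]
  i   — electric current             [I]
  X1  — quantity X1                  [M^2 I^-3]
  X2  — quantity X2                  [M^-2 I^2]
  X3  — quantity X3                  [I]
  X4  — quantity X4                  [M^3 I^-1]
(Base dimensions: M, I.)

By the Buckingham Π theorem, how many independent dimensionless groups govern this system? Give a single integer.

4

Write exponents as rows M,I / cols m,i,X1,X2,X3,X4:
  M: [ 1  0  2 -2  0  3]
  I: [ 0  1 -3  2  1 -1]
Echelon form has 2 nonzero rows (pivots: m,i)
n=6, r=2 ⇒ 4 dimensionless groups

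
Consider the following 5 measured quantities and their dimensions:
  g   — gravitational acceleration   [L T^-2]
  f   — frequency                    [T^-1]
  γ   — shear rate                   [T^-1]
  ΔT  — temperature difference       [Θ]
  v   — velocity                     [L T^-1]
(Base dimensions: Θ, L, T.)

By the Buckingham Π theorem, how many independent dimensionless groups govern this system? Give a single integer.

2

Dimensional matrix (Θ×L×T by g×f×γ×ΔT×v):
  Θ: [ 0  0  0  1  0]
  L: [ 1  0  0  0  1]
  T: [-2 -1 -1  0 -1]
RREF → pivots at {g,f,ΔT} ⇒ r = 3
n=5, r=3 ⇒ 2 dimensionless groups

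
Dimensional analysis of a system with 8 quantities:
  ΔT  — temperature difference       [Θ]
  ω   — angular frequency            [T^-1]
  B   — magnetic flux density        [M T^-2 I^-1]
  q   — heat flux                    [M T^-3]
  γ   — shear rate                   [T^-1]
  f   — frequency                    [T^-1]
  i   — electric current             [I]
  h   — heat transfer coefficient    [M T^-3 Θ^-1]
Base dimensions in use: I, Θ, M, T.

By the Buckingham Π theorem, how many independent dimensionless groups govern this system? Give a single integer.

4

Dimensional matrix (I×Θ×M×T by ΔT×ω×B×q×γ×f×i×h):
  I: [ 0  0 -1  0  0  0  1  0]
  Θ: [ 1  0  0  0  0  0  0 -1]
  M: [ 0  0  1  1  0  0  0  1]
  T: [ 0 -1 -2 -3 -1 -1  0 -3]
Echelon form has 4 nonzero rows (pivots: ΔT,ω,B,q)
8 vars − rank 4 = 4 Π groups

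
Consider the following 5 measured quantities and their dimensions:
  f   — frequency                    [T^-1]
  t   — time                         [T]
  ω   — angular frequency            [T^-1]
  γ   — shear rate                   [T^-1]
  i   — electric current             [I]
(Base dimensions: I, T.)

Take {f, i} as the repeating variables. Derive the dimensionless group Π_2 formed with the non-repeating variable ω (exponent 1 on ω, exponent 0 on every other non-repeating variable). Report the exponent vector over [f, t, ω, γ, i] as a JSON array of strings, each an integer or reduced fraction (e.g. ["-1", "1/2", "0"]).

Write exponents as rows I,T / cols f,t,ω,γ,i:
  I: [ 0  0  0  0  1]
  T: [-1  1 -1 -1  0]
Echelon form has 2 nonzero rows (pivots: f,i)
Pivot set = {f,i}, free = {t,ω,γ}
RREF:
  r0: [   1   -1    1    1    0]
  r1: [   0    0    0    0    1]
Fix exponent of ω at 1, t at 0, γ at 0; solve each RREF row for its pivot's exponent:
  r0: exp(f) + (1)·1 = 0 ⇒ exp(f) = -1
  r1: exp(i) + (0)·1 = 0 ⇒ exp(i) = 0
Π_2 = f^-1 · ω

["-1", "0", "1", "0", "0"]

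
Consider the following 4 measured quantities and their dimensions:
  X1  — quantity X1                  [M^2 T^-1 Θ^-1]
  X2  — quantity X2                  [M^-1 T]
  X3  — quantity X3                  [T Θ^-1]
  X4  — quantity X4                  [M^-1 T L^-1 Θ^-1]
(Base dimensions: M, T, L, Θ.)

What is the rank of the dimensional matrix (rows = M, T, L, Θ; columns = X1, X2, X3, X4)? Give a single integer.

Exponent matrix [M,T,L,Θ] × [X1,X2,X3,X4]:
  M: [ 2 -1  0 -1]
  T: [-1  1  1  1]
  L: [ 0  0  0 -1]
  Θ: [-1  0 -1 -1]
RREF → pivots at {X1,X2,X4} ⇒ r = 3

3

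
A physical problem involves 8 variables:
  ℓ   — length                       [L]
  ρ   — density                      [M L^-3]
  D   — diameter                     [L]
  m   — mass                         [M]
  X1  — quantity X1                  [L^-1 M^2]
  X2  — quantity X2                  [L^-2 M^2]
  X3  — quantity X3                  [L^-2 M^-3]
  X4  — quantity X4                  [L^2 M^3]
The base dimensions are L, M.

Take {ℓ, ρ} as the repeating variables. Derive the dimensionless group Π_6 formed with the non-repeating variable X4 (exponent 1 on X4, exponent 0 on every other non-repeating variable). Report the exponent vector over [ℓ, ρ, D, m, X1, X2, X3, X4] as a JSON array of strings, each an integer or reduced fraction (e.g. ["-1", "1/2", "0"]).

["-11", "-3", "0", "0", "0", "0", "0", "1"]

Exponent matrix [L,M] × [ℓ,ρ,D,m,X1,X2,X3,X4]:
  L: [ 1 -3  1  0 -1 -2 -2  2]
  M: [ 0  1  0  1  2  2 -3  3]
Row reduction gives pivot columns ℓ,ρ; rank = 2
Pivot set = {ℓ,ρ}, free = {D,m,X1,X2,X3,X4}
RREF:
  r0: [   1    0    1    3    5    4  -11   11]
  r1: [   0    1    0    1    2    2   -3    3]
Fix exponent of X4 at 1, D at 0, m at 0, X1 at 0, X2 at 0, X3 at 0; solve each RREF row for its pivot's exponent:
  r0: exp(ℓ) + (11)·1 = 0 ⇒ exp(ℓ) = -11
  r1: exp(ρ) + (3)·1 = 0 ⇒ exp(ρ) = -3
Π_6 = ℓ^-11 · ρ^-3 · X4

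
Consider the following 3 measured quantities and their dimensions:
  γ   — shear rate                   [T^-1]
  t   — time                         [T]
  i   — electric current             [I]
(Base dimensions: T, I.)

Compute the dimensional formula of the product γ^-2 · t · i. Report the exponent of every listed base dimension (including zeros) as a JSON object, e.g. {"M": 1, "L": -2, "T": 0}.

Exponent matrix [T,I] × [γ,t,i]:
  T: [-1  1  0]
  I: [ 0  0  1]
  [T]: (-2)·-1+(1)·1+(1)·0 = 3
  [I]: (-2)·0+(1)·0+(1)·1 = 1
⇒ T^3 I

{"T": 3, "I": 1}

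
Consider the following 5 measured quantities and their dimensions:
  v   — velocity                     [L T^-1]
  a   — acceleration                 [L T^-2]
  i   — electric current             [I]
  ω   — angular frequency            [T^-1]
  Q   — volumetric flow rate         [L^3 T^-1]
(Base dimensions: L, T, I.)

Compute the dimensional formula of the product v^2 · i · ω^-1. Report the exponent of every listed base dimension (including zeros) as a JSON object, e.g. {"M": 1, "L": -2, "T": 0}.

{"L": 2, "T": -1, "I": 1}

Write exponents as rows L,T,I / cols v,a,i,ω,Q:
  L: [ 1  1  0  0  3]
  T: [-1 -2  0 -1 -1]
  I: [ 0  0  1  0  0]
  [L]: (2)·1+(1)·0+(-1)·0 = 2
  [T]: (2)·-1+(1)·0+(-1)·-1 = -1
  [I]: (2)·0+(1)·1+(-1)·0 = 1
⇒ L^2 T^-1 I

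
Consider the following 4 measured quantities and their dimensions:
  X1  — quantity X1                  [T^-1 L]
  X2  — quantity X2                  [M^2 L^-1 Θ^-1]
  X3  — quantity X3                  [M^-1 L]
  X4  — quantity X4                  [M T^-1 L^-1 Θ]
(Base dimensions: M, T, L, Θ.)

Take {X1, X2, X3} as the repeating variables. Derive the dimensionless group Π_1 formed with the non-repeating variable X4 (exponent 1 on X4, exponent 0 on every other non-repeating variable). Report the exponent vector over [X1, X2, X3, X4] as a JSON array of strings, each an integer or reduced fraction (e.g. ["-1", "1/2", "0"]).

["-1", "1", "3", "1"]

Write exponents as rows M,T,L,Θ / cols X1,X2,X3,X4:
  M: [ 0  2 -1  1]
  T: [-1  0  0 -1]
  L: [ 1 -1  1 -1]
  Θ: [ 0 -1  0  1]
Row reduction gives pivot columns X1,X2,X3; rank = 3
Repeat: X1,X2,X3; free: X4
RREF:
  r0: [   1    0    0    1]
  r1: [   0    1    0   -1]
  r2: [   0    0    1   -3]
  r3: [   0    0    0    0]
Fix exponent of X4 at 1; solve each RREF row for its pivot's exponent:
  r0: exp(X1) + (1)·1 = 0 ⇒ exp(X1) = -1
  r1: exp(X2) + (-1)·1 = 0 ⇒ exp(X2) = 1
  r2: exp(X3) + (-3)·1 = 0 ⇒ exp(X3) = 3
Π_1 = X1^-1 · X2 · X3^3 · X4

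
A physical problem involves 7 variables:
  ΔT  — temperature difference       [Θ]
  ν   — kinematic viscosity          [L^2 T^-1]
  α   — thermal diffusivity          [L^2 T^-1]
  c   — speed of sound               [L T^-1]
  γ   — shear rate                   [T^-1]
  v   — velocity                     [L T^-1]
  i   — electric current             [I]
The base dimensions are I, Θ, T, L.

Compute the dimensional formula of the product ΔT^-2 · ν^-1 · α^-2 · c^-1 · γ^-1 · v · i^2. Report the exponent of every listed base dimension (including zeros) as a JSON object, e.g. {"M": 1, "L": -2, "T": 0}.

Dimensional matrix (I×Θ×T×L by ΔT×ν×α×c×γ×v×i):
  I: [ 0  0  0  0  0  0  1]
  Θ: [ 1  0  0  0  0  0  0]
  T: [ 0 -1 -1 -1 -1 -1  0]
  L: [ 0  2  2  1  0  1  0]
  [I]: (-2)·0+(-1)·0+(-2)·0+(-1)·0+(-1)·0+(1)·0+(2)·1 = 2
  [Θ]: (-2)·1+(-1)·0+(-2)·0+(-1)·0+(-1)·0+(1)·0+(2)·0 = -2
  [T]: (-2)·0+(-1)·-1+(-2)·-1+(-1)·-1+(-1)·-1+(1)·-1+(2)·0 = 4
  [L]: (-2)·0+(-1)·2+(-2)·2+(-1)·1+(-1)·0+(1)·1+(2)·0 = -6
⇒ I^2 Θ^-2 T^4 L^-6

{"I": 2, "Θ": -2, "T": 4, "L": -6}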